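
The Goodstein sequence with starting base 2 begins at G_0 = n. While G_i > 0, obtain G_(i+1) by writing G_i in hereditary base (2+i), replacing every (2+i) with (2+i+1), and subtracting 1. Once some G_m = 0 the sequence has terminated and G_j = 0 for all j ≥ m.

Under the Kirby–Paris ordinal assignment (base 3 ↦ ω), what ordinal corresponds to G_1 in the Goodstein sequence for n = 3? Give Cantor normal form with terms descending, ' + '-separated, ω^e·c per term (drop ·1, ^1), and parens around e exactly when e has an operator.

ω

base 2: 3 = 2 + 1; at 3: 3 + 1 = 4; next = 3
base 3: 3 = 3; at 4: 4 = 4; next = 3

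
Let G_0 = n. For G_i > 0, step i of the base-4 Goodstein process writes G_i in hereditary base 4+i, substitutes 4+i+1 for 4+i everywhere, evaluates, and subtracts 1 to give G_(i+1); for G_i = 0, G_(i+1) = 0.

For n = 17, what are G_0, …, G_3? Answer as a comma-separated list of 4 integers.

17, 25, 35, 39

base 4: 17 = 4^2 + 1; at 5: 5^2 + 1 = 26; next = 25
base 5: 25 = 5^2; at 6: 6^2 = 36; next = 35
base 6: 35 = 5·6 + 5; at 7: 5·7 + 5 = 40; next = 39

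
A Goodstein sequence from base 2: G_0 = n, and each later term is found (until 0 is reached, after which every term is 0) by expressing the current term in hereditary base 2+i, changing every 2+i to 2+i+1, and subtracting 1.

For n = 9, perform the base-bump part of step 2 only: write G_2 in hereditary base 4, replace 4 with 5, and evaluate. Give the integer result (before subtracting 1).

(0) 9|_2 = 2^(2 + 1) + 1 ↦ 3^(3 + 1) + 1|_3 = 82 ⇒ 81
(1) 81|_3 = 3^(3 + 1) ↦ 4^(4 + 1)|_4 = 1024 ⇒ 1023
(2) 1023|_4 = 3·4^4 + 3·4^3 + 3·4^2 + 3·4 + 3 ↦ 3·5^5 + 3·5^3 + 3·5^2 + 3·5 + 3|_5 = 9843 ⇒ 9842

9843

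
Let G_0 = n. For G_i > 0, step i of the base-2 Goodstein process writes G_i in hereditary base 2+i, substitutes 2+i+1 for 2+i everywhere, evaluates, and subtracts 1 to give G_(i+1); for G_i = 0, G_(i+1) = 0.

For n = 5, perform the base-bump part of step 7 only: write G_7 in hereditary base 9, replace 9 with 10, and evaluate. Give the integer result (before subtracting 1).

i=0: 5 = 2^2 + 1 (b=2); 2→3: 3^3 + 1 = 28; 28−1 = 27
i=1: 27 = 3^3 (b=3); 3→4: 4^4 = 256; 256−1 = 255
i=2: 255 = 3·4^3 + 3·4^2 + 3·4 + 3 (b=4); 4→5: 3·5^3 + 3·5^2 + 3·5 + 3 = 468; 468−1 = 467
i=3: 467 = 3·5^3 + 3·5^2 + 3·5 + 2 (b=5); 5→6: 3·6^3 + 3·6^2 + 3·6 + 2 = 776; 776−1 = 775
i=4: 775 = 3·6^3 + 3·6^2 + 3·6 + 1 (b=6); 6→7: 3·7^3 + 3·7^2 + 3·7 + 1 = 1198; 1198−1 = 1197
i=5: 1197 = 3·7^3 + 3·7^2 + 3·7 (b=7); 7→8: 3·8^3 + 3·8^2 + 3·8 = 1752; 1752−1 = 1751
i=6: 1751 = 3·8^3 + 3·8^2 + 2·8 + 7 (b=8); 8→9: 3·9^3 + 3·9^2 + 2·9 + 7 = 2455; 2455−1 = 2454
i=7: 2454 = 3·9^3 + 3·9^2 + 2·9 + 6 (b=9); 9→10: 3·10^3 + 3·10^2 + 2·10 + 6 = 3326; 3326−1 = 3325

3326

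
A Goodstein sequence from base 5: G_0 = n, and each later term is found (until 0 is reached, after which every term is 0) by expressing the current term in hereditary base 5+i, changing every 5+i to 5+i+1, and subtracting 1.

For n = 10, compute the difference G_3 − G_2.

i=0: 10 = 2·5 (b=5); 5→6: 2·6 = 12; 12−1 = 11
i=1: 11 = 6 + 5 (b=6); 6→7: 7 + 5 = 12; 12−1 = 11
i=2: 11 = 7 + 4 (b=7); 7→8: 8 + 4 = 12; 12−1 = 11

0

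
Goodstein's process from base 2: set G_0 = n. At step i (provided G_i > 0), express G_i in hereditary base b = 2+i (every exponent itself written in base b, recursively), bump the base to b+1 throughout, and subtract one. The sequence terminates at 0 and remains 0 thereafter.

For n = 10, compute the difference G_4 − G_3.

264310

step 0: 10 = 2^(2 + 1) + 2; sub 3 for 2: 3^(3 + 1) + 3; = 84; G_1 = 84−1 = 83
step 1: 83 = 3^(3 + 1) + 2; sub 4 for 3: 4^(4 + 1) + 2; = 1026; G_2 = 1026−1 = 1025
step 2: 1025 = 4^(4 + 1) + 1; sub 5 for 4: 5^(5 + 1) + 1; = 15626; G_3 = 15626−1 = 15625
step 3: 15625 = 5^(5 + 1); sub 6 for 5: 6^(6 + 1); = 279936; G_4 = 279936−1 = 279935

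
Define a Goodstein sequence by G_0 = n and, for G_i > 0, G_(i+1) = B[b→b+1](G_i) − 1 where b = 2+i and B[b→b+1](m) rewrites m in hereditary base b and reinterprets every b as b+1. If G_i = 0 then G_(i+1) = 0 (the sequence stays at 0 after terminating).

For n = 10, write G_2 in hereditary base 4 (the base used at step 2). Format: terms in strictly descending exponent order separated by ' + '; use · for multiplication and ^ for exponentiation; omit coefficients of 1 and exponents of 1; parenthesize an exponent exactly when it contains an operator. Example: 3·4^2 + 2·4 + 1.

4^(4 + 1) + 1

base 2: 10 = 2^(2 + 1) + 2; at 3: 3^(3 + 1) + 3 = 84; next = 83
base 3: 83 = 3^(3 + 1) + 2; at 4: 4^(4 + 1) + 2 = 1026; next = 1025
base 4: 1025 = 4^(4 + 1) + 1; at 5: 5^(5 + 1) + 1 = 15626; next = 15625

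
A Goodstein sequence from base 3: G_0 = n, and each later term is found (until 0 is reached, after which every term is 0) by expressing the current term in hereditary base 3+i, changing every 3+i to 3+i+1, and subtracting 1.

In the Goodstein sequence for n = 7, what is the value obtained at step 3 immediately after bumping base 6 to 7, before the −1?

G_0=7  [base 3] 2·3 + 1  →[3↦4]→  2·4 + 1 = 9  −1 ⇒ G_1=8
G_1=8  [base 4] 2·4  →[4↦5]→  2·5 = 10  −1 ⇒ G_2=9
G_2=9  [base 5] 5 + 4  →[5↦6]→  6 + 4 = 10  −1 ⇒ G_3=9

10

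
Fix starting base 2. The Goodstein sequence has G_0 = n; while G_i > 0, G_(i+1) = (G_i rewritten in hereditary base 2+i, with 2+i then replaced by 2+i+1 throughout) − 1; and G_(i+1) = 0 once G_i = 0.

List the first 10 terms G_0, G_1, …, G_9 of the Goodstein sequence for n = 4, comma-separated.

4, 26, 41, 60, 83, 109, 139, 173, 211, 253

step 0: 4 = 2^2; sub 3 for 2: 3^3; = 27; G_1 = 27−1 = 26
step 1: 26 = 2·3^2 + 2·3 + 2; sub 4 for 3: 2·4^2 + 2·4 + 2; = 42; G_2 = 42−1 = 41
step 2: 41 = 2·4^2 + 2·4 + 1; sub 5 for 4: 2·5^2 + 2·5 + 1; = 61; G_3 = 61−1 = 60
step 3: 60 = 2·5^2 + 2·5; sub 6 for 5: 2·6^2 + 2·6; = 84; G_4 = 84−1 = 83
step 4: 83 = 2·6^2 + 6 + 5; sub 7 for 6: 2·7^2 + 7 + 5; = 110; G_5 = 110−1 = 109
step 5: 109 = 2·7^2 + 7 + 4; sub 8 for 7: 2·8^2 + 8 + 4; = 140; G_6 = 140−1 = 139
step 6: 139 = 2·8^2 + 8 + 3; sub 9 for 8: 2·9^2 + 9 + 3; = 174; G_7 = 174−1 = 173
step 7: 173 = 2·9^2 + 9 + 2; sub 10 for 9: 2·10^2 + 10 + 2; = 212; G_8 = 212−1 = 211
step 8: 211 = 2·10^2 + 10 + 1; sub 11 for 10: 2·11^2 + 11 + 1; = 254; G_9 = 254−1 = 253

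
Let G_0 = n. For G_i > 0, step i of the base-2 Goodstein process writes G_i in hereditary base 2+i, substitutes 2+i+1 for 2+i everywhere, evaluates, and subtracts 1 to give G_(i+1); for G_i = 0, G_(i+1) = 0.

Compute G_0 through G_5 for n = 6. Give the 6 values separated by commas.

i=0: 6 = 2^2 + 2 (b=2); 2→3: 3^3 + 3 = 30; 30−1 = 29
i=1: 29 = 3^3 + 2 (b=3); 3→4: 4^4 + 2 = 258; 258−1 = 257
i=2: 257 = 4^4 + 1 (b=4); 4→5: 5^5 + 1 = 3126; 3126−1 = 3125
i=3: 3125 = 5^5 (b=5); 5→6: 6^6 = 46656; 46656−1 = 46655
i=4: 46655 = 5·6^5 + 5·6^4 + 5·6^3 + 5·6^2 + 5·6 + 5 (b=6); 6→7: 5·7^5 + 5·7^4 + 5·7^3 + 5·7^2 + 5·7 + 5 = 98040; 98040−1 = 98039

6, 29, 257, 3125, 46655, 98039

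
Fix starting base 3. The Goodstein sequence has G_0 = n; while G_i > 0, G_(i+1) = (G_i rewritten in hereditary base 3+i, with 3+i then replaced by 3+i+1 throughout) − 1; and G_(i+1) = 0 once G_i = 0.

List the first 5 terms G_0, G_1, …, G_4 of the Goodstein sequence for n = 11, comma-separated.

11, 17, 25, 35, 39

i=0: 11 = 3^2 + 2 (b=3); 3→4: 4^2 + 2 = 18; 18−1 = 17
i=1: 17 = 4^2 + 1 (b=4); 4→5: 5^2 + 1 = 26; 26−1 = 25
i=2: 25 = 5^2 (b=5); 5→6: 6^2 = 36; 36−1 = 35
i=3: 35 = 5·6 + 5 (b=6); 6→7: 5·7 + 5 = 40; 40−1 = 39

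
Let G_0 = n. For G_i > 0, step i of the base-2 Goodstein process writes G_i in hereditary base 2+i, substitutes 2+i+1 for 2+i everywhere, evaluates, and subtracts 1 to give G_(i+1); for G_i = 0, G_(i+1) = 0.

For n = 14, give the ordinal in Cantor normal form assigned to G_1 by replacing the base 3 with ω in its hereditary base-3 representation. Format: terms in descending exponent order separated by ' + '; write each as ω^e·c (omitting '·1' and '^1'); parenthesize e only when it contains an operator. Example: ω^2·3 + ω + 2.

ω^(ω + 1) + ω^ω + 2

14 —HB2→ 2^(2 + 1) + 2^2 + 2 —bump→ 3^(3 + 1) + 3^3 + 3 = 111 —(−1)→ 110
110 —HB3→ 3^(3 + 1) + 3^3 + 2 —bump→ 4^(4 + 1) + 4^4 + 2 = 1282 —(−1)→ 1281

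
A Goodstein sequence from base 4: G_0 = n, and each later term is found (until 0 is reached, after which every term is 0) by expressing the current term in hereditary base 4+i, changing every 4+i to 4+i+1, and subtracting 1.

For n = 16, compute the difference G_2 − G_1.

3

(0) 16|_4 = 4^2 ↦ 5^2|_5 = 25 ⇒ 24
(1) 24|_5 = 4·5 + 4 ↦ 4·6 + 4|_6 = 28 ⇒ 27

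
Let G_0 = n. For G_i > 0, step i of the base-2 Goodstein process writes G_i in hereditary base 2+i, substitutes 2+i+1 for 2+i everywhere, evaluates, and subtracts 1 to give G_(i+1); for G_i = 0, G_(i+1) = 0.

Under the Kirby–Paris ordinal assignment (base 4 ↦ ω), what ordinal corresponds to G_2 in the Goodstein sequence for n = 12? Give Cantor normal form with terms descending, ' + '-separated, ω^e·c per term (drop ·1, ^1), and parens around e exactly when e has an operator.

12 —HB2→ 2^(2 + 1) + 2^2 —bump→ 3^(3 + 1) + 3^3 = 108 —(−1)→ 107
107 —HB3→ 3^(3 + 1) + 2·3^2 + 2·3 + 2 —bump→ 4^(4 + 1) + 2·4^2 + 2·4 + 2 = 1066 —(−1)→ 1065
1065 —HB4→ 4^(4 + 1) + 2·4^2 + 2·4 + 1 —bump→ 5^(5 + 1) + 2·5^2 + 2·5 + 1 = 15686 —(−1)→ 15685

ω^(ω + 1) + ω^2·2 + ω·2 + 1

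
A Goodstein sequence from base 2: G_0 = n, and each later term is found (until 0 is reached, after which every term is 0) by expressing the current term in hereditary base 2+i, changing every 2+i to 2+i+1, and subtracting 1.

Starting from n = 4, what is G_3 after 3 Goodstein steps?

60

i=0: 4 = 2^2 (b=2); 2→3: 3^3 = 27; 27−1 = 26
i=1: 26 = 2·3^2 + 2·3 + 2 (b=3); 3→4: 2·4^2 + 2·4 + 2 = 42; 42−1 = 41
i=2: 41 = 2·4^2 + 2·4 + 1 (b=4); 4→5: 2·5^2 + 2·5 + 1 = 61; 61−1 = 60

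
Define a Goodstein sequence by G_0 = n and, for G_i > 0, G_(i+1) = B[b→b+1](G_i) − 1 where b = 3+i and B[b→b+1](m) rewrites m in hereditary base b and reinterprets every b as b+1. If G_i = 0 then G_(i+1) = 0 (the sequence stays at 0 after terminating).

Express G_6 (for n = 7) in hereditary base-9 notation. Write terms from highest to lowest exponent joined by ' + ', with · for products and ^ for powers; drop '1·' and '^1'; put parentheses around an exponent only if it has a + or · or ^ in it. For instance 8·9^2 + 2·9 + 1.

[0] 7 ≡ 2·3 + 1 (base 3). Lift 4: 9. −1: 8.
[1] 8 ≡ 2·4 (base 4). Lift 5: 10. −1: 9.
[2] 9 ≡ 5 + 4 (base 5). Lift 6: 10. −1: 9.
[3] 9 ≡ 6 + 3 (base 6). Lift 7: 10. −1: 9.
[4] 9 ≡ 7 + 2 (base 7). Lift 8: 10. −1: 9.
[5] 9 ≡ 8 + 1 (base 8). Lift 9: 10. −1: 9.

9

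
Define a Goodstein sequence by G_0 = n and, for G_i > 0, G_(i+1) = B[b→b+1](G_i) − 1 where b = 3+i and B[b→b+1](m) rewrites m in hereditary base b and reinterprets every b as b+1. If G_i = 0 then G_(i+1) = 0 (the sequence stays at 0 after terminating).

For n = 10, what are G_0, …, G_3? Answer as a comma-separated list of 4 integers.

10, 16, 24, 27

G_0=10  [base 3] 3^2 + 1  →[3↦4]→  4^2 + 1 = 17  −1 ⇒ G_1=16
G_1=16  [base 4] 4^2  →[4↦5]→  5^2 = 25  −1 ⇒ G_2=24
G_2=24  [base 5] 4·5 + 4  →[5↦6]→  4·6 + 4 = 28  −1 ⇒ G_3=27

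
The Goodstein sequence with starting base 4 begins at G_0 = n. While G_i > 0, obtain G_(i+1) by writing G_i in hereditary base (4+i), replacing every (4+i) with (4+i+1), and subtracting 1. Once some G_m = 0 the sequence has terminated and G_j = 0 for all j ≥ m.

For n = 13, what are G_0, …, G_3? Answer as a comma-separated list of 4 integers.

(0) 13|_4 = 3·4 + 1 ↦ 3·5 + 1|_5 = 16 ⇒ 15
(1) 15|_5 = 3·5 ↦ 3·6|_6 = 18 ⇒ 17
(2) 17|_6 = 2·6 + 5 ↦ 2·7 + 5|_7 = 19 ⇒ 18

13, 15, 17, 18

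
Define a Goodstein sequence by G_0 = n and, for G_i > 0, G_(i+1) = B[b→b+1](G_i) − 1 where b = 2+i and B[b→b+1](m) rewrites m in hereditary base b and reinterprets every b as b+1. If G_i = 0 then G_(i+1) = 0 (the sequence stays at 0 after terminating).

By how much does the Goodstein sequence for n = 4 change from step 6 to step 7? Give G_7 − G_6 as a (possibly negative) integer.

step 0: 4 = 2^2; sub 3 for 2: 3^3; = 27; G_1 = 27−1 = 26
step 1: 26 = 2·3^2 + 2·3 + 2; sub 4 for 3: 2·4^2 + 2·4 + 2; = 42; G_2 = 42−1 = 41
step 2: 41 = 2·4^2 + 2·4 + 1; sub 5 for 4: 2·5^2 + 2·5 + 1; = 61; G_3 = 61−1 = 60
step 3: 60 = 2·5^2 + 2·5; sub 6 for 5: 2·6^2 + 2·6; = 84; G_4 = 84−1 = 83
step 4: 83 = 2·6^2 + 6 + 5; sub 7 for 6: 2·7^2 + 7 + 5; = 110; G_5 = 110−1 = 109
step 5: 109 = 2·7^2 + 7 + 4; sub 8 for 7: 2·8^2 + 8 + 4; = 140; G_6 = 140−1 = 139
step 6: 139 = 2·8^2 + 8 + 3; sub 9 for 8: 2·9^2 + 9 + 3; = 174; G_7 = 174−1 = 173

34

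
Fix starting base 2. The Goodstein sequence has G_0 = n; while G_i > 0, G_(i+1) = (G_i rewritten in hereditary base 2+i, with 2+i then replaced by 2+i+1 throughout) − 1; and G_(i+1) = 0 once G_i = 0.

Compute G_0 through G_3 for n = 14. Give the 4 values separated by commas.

14, 110, 1281, 18750

i=0: 14 = 2^(2 + 1) + 2^2 + 2 (b=2); 2→3: 3^(3 + 1) + 3^3 + 3 = 111; 111−1 = 110
i=1: 110 = 3^(3 + 1) + 3^3 + 2 (b=3); 3→4: 4^(4 + 1) + 4^4 + 2 = 1282; 1282−1 = 1281
i=2: 1281 = 4^(4 + 1) + 4^4 + 1 (b=4); 4→5: 5^(5 + 1) + 5^5 + 1 = 18751; 18751−1 = 18750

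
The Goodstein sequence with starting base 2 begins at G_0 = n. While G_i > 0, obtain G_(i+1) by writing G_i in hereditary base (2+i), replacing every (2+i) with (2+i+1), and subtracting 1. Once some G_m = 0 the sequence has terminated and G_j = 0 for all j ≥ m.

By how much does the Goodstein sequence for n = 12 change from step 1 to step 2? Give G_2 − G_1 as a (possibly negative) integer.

step 0: 12 = 2^(2 + 1) + 2^2; sub 3 for 2: 3^(3 + 1) + 3^3; = 108; G_1 = 108−1 = 107
step 1: 107 = 3^(3 + 1) + 2·3^2 + 2·3 + 2; sub 4 for 3: 4^(4 + 1) + 2·4^2 + 2·4 + 2; = 1066; G_2 = 1066−1 = 1065

958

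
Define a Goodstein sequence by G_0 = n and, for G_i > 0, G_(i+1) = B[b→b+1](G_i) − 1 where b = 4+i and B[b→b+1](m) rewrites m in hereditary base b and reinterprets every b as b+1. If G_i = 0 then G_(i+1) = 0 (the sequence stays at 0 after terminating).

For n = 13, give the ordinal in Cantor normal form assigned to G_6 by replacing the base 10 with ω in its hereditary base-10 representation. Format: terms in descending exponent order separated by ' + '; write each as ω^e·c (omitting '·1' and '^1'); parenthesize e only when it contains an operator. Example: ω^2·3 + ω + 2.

ω·2 + 1

(0) 13|_4 = 3·4 + 1 ↦ 3·5 + 1|_5 = 16 ⇒ 15
(1) 15|_5 = 3·5 ↦ 3·6|_6 = 18 ⇒ 17
(2) 17|_6 = 2·6 + 5 ↦ 2·7 + 5|_7 = 19 ⇒ 18
(3) 18|_7 = 2·7 + 4 ↦ 2·8 + 4|_8 = 20 ⇒ 19
(4) 19|_8 = 2·8 + 3 ↦ 2·9 + 3|_9 = 21 ⇒ 20
(5) 20|_9 = 2·9 + 2 ↦ 2·10 + 2|_10 = 22 ⇒ 21
(6) 21|_10 = 2·10 + 1 ↦ 2·11 + 1|_11 = 23 ⇒ 22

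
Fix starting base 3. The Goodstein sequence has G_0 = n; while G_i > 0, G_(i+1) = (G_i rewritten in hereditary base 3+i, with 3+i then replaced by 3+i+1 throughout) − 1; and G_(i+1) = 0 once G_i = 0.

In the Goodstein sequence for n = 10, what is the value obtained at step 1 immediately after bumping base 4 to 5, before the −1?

25

base 3: 10 = 3^2 + 1; at 4: 4^2 + 1 = 17; next = 16
base 4: 16 = 4^2; at 5: 5^2 = 25; next = 24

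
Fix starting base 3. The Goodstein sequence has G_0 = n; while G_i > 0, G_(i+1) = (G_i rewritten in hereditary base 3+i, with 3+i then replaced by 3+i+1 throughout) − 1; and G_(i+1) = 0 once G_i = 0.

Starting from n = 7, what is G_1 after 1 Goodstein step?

i=0: 7 = 2·3 + 1 (b=3); 3→4: 2·4 + 1 = 9; 9−1 = 8
i=1: 8 = 2·4 (b=4); 4→5: 2·5 = 10; 10−1 = 9

8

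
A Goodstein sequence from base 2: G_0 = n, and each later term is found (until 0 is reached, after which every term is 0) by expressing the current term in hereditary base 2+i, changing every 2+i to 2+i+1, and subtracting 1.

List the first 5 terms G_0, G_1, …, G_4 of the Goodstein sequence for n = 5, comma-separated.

G_0 = 5. HB_2(5) = 2^2 + 1. Bump = 28. G_1 = 27.
G_1 = 27. HB_3(27) = 3^3. Bump = 256. G_2 = 255.
G_2 = 255. HB_4(255) = 3·4^3 + 3·4^2 + 3·4 + 3. Bump = 468. G_3 = 467.
G_3 = 467. HB_5(467) = 3·5^3 + 3·5^2 + 3·5 + 2. Bump = 776. G_4 = 775.

5, 27, 255, 467, 775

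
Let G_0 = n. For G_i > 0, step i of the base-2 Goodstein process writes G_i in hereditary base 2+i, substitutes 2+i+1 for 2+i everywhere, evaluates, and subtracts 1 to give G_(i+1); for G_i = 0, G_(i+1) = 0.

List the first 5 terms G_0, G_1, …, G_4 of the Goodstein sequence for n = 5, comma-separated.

5, 27, 255, 467, 775

(0) 5|_2 = 2^2 + 1 ↦ 3^3 + 1|_3 = 28 ⇒ 27
(1) 27|_3 = 3^3 ↦ 4^4|_4 = 256 ⇒ 255
(2) 255|_4 = 3·4^3 + 3·4^2 + 3·4 + 3 ↦ 3·5^3 + 3·5^2 + 3·5 + 3|_5 = 468 ⇒ 467
(3) 467|_5 = 3·5^3 + 3·5^2 + 3·5 + 2 ↦ 3·6^3 + 3·6^2 + 3·6 + 2|_6 = 776 ⇒ 775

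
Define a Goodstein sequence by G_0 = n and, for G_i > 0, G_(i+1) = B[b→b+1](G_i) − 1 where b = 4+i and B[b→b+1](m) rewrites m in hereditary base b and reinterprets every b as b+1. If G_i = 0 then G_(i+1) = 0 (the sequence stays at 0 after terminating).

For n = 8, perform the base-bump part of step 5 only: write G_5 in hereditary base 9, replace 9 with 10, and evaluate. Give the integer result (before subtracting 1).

base 4: 8 = 2·4; at 5: 2·5 = 10; next = 9
base 5: 9 = 5 + 4; at 6: 6 + 4 = 10; next = 9
base 6: 9 = 6 + 3; at 7: 7 + 3 = 10; next = 9
base 7: 9 = 7 + 2; at 8: 8 + 2 = 10; next = 9
base 8: 9 = 8 + 1; at 9: 9 + 1 = 10; next = 9

10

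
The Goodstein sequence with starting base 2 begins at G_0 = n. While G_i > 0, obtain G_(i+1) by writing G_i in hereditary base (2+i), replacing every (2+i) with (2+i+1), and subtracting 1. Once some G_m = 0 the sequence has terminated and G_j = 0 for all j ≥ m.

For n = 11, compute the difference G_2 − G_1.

G_0=11  [base 2] 2^(2 + 1) + 2 + 1  →[2↦3]→  3^(3 + 1) + 3 + 1 = 85  −1 ⇒ G_1=84
G_1=84  [base 3] 3^(3 + 1) + 3  →[3↦4]→  4^(4 + 1) + 4 = 1028  −1 ⇒ G_2=1027

943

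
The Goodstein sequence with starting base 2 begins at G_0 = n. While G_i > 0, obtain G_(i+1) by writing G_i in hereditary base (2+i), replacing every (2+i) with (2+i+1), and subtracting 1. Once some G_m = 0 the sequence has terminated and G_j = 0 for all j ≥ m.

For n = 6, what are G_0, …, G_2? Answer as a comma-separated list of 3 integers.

6 —HB2→ 2^2 + 2 —bump→ 3^3 + 3 = 30 —(−1)→ 29
29 —HB3→ 3^3 + 2 —bump→ 4^4 + 2 = 258 —(−1)→ 257

6, 29, 257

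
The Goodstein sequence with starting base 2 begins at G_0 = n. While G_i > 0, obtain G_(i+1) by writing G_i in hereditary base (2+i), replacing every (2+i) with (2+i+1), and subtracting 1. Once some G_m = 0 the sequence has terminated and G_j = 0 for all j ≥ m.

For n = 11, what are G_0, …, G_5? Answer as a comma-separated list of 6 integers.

11, 84, 1027, 15627, 279937, 5764801

G_0=11  [base 2] 2^(2 + 1) + 2 + 1  →[2↦3]→  3^(3 + 1) + 3 + 1 = 85  −1 ⇒ G_1=84
G_1=84  [base 3] 3^(3 + 1) + 3  →[3↦4]→  4^(4 + 1) + 4 = 1028  −1 ⇒ G_2=1027
G_2=1027  [base 4] 4^(4 + 1) + 3  →[4↦5]→  5^(5 + 1) + 3 = 15628  −1 ⇒ G_3=15627
G_3=15627  [base 5] 5^(5 + 1) + 2  →[5↦6]→  6^(6 + 1) + 2 = 279938  −1 ⇒ G_4=279937
G_4=279937  [base 6] 6^(6 + 1) + 1  →[6↦7]→  7^(7 + 1) + 1 = 5764802  −1 ⇒ G_5=5764801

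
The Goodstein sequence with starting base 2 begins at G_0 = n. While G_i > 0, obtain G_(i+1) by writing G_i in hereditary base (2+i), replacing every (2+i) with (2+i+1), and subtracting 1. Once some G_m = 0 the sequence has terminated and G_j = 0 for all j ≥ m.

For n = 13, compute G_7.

3486786855

G_0=13  [base 2] 2^(2 + 1) + 2^2 + 1  →[2↦3]→  3^(3 + 1) + 3^3 + 1 = 109  −1 ⇒ G_1=108
G_1=108  [base 3] 3^(3 + 1) + 3^3  →[3↦4]→  4^(4 + 1) + 4^4 = 1280  −1 ⇒ G_2=1279
G_2=1279  [base 4] 4^(4 + 1) + 3·4^3 + 3·4^2 + 3·4 + 3  →[4↦5]→  5^(5 + 1) + 3·5^3 + 3·5^2 + 3·5 + 3 = 16093  −1 ⇒ G_3=16092
G_3=16092  [base 5] 5^(5 + 1) + 3·5^3 + 3·5^2 + 3·5 + 2  →[5↦6]→  6^(6 + 1) + 3·6^3 + 3·6^2 + 3·6 + 2 = 280712  −1 ⇒ G_4=280711
G_4=280711  [base 6] 6^(6 + 1) + 3·6^3 + 3·6^2 + 3·6 + 1  →[6↦7]→  7^(7 + 1) + 3·7^3 + 3·7^2 + 3·7 + 1 = 5765999  −1 ⇒ G_5=5765998
G_5=5765998  [base 7] 7^(7 + 1) + 3·7^3 + 3·7^2 + 3·7  →[7↦8]→  8^(8 + 1) + 3·8^3 + 3·8^2 + 3·8 = 134219480  −1 ⇒ G_6=134219479
G_6=134219479  [base 8] 8^(8 + 1) + 3·8^3 + 3·8^2 + 2·8 + 7  →[8↦9]→  9^(9 + 1) + 3·9^3 + 3·9^2 + 2·9 + 7 = 3486786856  −1 ⇒ G_7=3486786855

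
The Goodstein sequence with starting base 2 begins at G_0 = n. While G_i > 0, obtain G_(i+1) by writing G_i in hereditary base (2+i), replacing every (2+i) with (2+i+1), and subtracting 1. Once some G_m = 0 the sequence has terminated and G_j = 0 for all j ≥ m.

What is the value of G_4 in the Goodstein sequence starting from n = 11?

279937

G_0 = 11. HB_2(11) = 2^(2 + 1) + 2 + 1. Bump = 85. G_1 = 84.
G_1 = 84. HB_3(84) = 3^(3 + 1) + 3. Bump = 1028. G_2 = 1027.
G_2 = 1027. HB_4(1027) = 4^(4 + 1) + 3. Bump = 15628. G_3 = 15627.
G_3 = 15627. HB_5(15627) = 5^(5 + 1) + 2. Bump = 279938. G_4 = 279937.
G_4 = 279937. HB_6(279937) = 6^(6 + 1) + 1. Bump = 5764802. G_5 = 5764801.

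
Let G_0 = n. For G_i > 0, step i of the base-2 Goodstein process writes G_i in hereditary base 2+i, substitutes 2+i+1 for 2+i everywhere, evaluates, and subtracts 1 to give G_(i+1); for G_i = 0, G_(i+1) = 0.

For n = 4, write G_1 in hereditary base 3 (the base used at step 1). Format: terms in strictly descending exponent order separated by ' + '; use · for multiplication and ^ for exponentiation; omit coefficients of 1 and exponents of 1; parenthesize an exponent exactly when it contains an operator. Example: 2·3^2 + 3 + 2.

2·3^2 + 2·3 + 2

G_0 = 4. HB_2(4) = 2^2. Bump = 27. G_1 = 26.
G_1 = 26. HB_3(26) = 2·3^2 + 2·3 + 2. Bump = 42. G_2 = 41.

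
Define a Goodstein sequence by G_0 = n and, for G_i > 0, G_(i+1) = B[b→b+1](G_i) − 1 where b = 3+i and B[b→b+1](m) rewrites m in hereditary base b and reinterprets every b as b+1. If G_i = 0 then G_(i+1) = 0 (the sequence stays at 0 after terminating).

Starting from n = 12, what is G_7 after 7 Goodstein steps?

75

12 —HB3→ 3^2 + 3 —bump→ 4^2 + 4 = 20 —(−1)→ 19
19 —HB4→ 4^2 + 3 —bump→ 5^2 + 3 = 28 —(−1)→ 27
27 —HB5→ 5^2 + 2 —bump→ 6^2 + 2 = 38 —(−1)→ 37
37 —HB6→ 6^2 + 1 —bump→ 7^2 + 1 = 50 —(−1)→ 49
49 —HB7→ 7^2 —bump→ 8^2 = 64 —(−1)→ 63
63 —HB8→ 7·8 + 7 —bump→ 7·9 + 7 = 70 —(−1)→ 69
69 —HB9→ 7·9 + 6 —bump→ 7·10 + 6 = 76 —(−1)→ 75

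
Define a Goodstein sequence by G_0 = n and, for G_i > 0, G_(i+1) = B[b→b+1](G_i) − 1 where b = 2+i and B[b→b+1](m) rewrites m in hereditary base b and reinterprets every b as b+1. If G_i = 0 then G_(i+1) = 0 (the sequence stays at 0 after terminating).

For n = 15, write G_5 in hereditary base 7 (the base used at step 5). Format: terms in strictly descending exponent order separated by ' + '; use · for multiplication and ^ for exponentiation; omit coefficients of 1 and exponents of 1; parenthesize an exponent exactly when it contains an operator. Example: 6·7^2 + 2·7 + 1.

i=0: 15 = 2^(2 + 1) + 2^2 + 2 + 1 (b=2); 2→3: 3^(3 + 1) + 3^3 + 3 + 1 = 112; 112−1 = 111
i=1: 111 = 3^(3 + 1) + 3^3 + 3 (b=3); 3→4: 4^(4 + 1) + 4^4 + 4 = 1284; 1284−1 = 1283
i=2: 1283 = 4^(4 + 1) + 4^4 + 3 (b=4); 4→5: 5^(5 + 1) + 5^5 + 3 = 18753; 18753−1 = 18752
i=3: 18752 = 5^(5 + 1) + 5^5 + 2 (b=5); 5→6: 6^(6 + 1) + 6^6 + 2 = 326594; 326594−1 = 326593
i=4: 326593 = 6^(6 + 1) + 6^6 + 1 (b=6); 6→7: 7^(7 + 1) + 7^7 + 1 = 6588345; 6588345−1 = 6588344

7^(7 + 1) + 7^7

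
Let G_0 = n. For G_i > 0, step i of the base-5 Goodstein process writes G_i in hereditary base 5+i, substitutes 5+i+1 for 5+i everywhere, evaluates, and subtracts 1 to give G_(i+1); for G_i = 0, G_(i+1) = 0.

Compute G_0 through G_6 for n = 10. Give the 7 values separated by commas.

10, 11, 11, 11, 11, 11, 11

[0] 10 ≡ 2·5 (base 5). Lift 6: 12. −1: 11.
[1] 11 ≡ 6 + 5 (base 6). Lift 7: 12. −1: 11.
[2] 11 ≡ 7 + 4 (base 7). Lift 8: 12. −1: 11.
[3] 11 ≡ 8 + 3 (base 8). Lift 9: 12. −1: 11.
[4] 11 ≡ 9 + 2 (base 9). Lift 10: 12. −1: 11.
[5] 11 ≡ 10 + 1 (base 10). Lift 11: 12. −1: 11.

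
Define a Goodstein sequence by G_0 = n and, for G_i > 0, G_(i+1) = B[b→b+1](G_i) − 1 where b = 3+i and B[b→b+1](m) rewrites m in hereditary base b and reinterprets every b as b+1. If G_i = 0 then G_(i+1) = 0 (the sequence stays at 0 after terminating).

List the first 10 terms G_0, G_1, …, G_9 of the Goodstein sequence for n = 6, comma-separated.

[0] 6 ≡ 2·3 (base 3). Lift 4: 8. −1: 7.
[1] 7 ≡ 4 + 3 (base 4). Lift 5: 8. −1: 7.
[2] 7 ≡ 5 + 2 (base 5). Lift 6: 8. −1: 7.
[3] 7 ≡ 6 + 1 (base 6). Lift 7: 8. −1: 7.
[4] 7 ≡ 7 (base 7). Lift 8: 8. −1: 7.
[5] 7 ≡ 7 (base 8). Lift 9: 7. −1: 6.
[6] 6 ≡ 6 (base 9). Lift 10: 6. −1: 5.
[7] 5 ≡ 5 (base 10). Lift 11: 5. −1: 4.
[8] 4 ≡ 4 (base 11). Lift 12: 4. −1: 3.

6, 7, 7, 7, 7, 7, 6, 5, 4, 3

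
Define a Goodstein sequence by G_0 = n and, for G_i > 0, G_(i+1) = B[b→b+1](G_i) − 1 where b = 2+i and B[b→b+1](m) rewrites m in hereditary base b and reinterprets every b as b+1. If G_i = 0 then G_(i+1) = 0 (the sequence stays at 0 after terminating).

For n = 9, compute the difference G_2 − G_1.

9 —HB2→ 2^(2 + 1) + 1 —bump→ 3^(3 + 1) + 1 = 82 —(−1)→ 81
81 —HB3→ 3^(3 + 1) —bump→ 4^(4 + 1) = 1024 —(−1)→ 1023

942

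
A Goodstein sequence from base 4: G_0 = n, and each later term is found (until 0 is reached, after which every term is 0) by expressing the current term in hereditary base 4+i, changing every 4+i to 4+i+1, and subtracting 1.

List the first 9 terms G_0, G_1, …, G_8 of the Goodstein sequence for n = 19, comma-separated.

step 0: 19 = 4^2 + 3; sub 5 for 4: 5^2 + 3; = 28; G_1 = 28−1 = 27
step 1: 27 = 5^2 + 2; sub 6 for 5: 6^2 + 2; = 38; G_2 = 38−1 = 37
step 2: 37 = 6^2 + 1; sub 7 for 6: 7^2 + 1; = 50; G_3 = 50−1 = 49
step 3: 49 = 7^2; sub 8 for 7: 8^2; = 64; G_4 = 64−1 = 63
step 4: 63 = 7·8 + 7; sub 9 for 8: 7·9 + 7; = 70; G_5 = 70−1 = 69
step 5: 69 = 7·9 + 6; sub 10 for 9: 7·10 + 6; = 76; G_6 = 76−1 = 75
step 6: 75 = 7·10 + 5; sub 11 for 10: 7·11 + 5; = 82; G_7 = 82−1 = 81
step 7: 81 = 7·11 + 4; sub 12 for 11: 7·12 + 4; = 88; G_8 = 88−1 = 87

19, 27, 37, 49, 63, 69, 75, 81, 87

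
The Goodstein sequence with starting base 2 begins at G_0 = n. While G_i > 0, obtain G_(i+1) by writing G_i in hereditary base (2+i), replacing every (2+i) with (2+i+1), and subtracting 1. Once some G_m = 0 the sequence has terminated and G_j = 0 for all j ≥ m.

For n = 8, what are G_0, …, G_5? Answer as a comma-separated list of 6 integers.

8 —HB2→ 2^(2 + 1) —bump→ 3^(3 + 1) = 81 —(−1)→ 80
80 —HB3→ 2·3^3 + 2·3^2 + 2·3 + 2 —bump→ 2·4^4 + 2·4^2 + 2·4 + 2 = 554 —(−1)→ 553
553 —HB4→ 2·4^4 + 2·4^2 + 2·4 + 1 —bump→ 2·5^5 + 2·5^2 + 2·5 + 1 = 6311 —(−1)→ 6310
6310 —HB5→ 2·5^5 + 2·5^2 + 2·5 —bump→ 2·6^6 + 2·6^2 + 2·6 = 93396 —(−1)→ 93395
93395 —HB6→ 2·6^6 + 2·6^2 + 6 + 5 —bump→ 2·7^7 + 2·7^2 + 7 + 5 = 1647196 —(−1)→ 1647195

8, 80, 553, 6310, 93395, 1647195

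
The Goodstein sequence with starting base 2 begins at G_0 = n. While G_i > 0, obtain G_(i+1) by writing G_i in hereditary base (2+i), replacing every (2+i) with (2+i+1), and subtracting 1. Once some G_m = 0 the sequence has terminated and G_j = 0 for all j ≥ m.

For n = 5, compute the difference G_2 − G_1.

i=0: 5 = 2^2 + 1 (b=2); 2→3: 3^3 + 1 = 28; 28−1 = 27
i=1: 27 = 3^3 (b=3); 3→4: 4^4 = 256; 256−1 = 255

228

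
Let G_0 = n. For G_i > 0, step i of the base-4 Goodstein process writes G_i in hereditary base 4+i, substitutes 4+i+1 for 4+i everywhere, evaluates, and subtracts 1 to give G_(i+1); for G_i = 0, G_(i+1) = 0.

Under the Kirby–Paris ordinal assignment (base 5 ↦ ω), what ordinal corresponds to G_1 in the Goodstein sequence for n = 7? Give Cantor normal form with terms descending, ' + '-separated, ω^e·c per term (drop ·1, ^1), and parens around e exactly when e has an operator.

ω + 2

[0] 7 ≡ 4 + 3 (base 4). Lift 5: 8. −1: 7.
[1] 7 ≡ 5 + 2 (base 5). Lift 6: 8. −1: 7.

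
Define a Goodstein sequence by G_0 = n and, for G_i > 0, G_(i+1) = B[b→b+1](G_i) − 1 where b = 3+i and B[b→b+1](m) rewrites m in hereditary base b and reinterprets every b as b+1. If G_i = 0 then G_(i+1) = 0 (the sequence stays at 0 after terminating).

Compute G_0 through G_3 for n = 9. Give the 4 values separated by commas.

9, 15, 17, 19

[0] 9 ≡ 3^2 (base 3). Lift 4: 16. −1: 15.
[1] 15 ≡ 3·4 + 3 (base 4). Lift 5: 18. −1: 17.
[2] 17 ≡ 3·5 + 2 (base 5). Lift 6: 20. −1: 19.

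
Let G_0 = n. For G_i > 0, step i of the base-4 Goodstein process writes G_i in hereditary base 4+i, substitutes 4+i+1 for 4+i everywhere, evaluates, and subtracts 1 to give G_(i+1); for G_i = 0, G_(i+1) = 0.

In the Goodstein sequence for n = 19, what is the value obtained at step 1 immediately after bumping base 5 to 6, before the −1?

[0] 19 ≡ 4^2 + 3 (base 4). Lift 5: 28. −1: 27.
[1] 27 ≡ 5^2 + 2 (base 5). Lift 6: 38. −1: 37.

38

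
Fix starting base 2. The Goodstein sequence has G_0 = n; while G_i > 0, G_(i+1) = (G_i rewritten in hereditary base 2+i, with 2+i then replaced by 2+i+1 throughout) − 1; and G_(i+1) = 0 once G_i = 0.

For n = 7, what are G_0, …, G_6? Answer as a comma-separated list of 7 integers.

i=0: 7 = 2^2 + 2 + 1 (b=2); 2→3: 3^3 + 3 + 1 = 31; 31−1 = 30
i=1: 30 = 3^3 + 3 (b=3); 3→4: 4^4 + 4 = 260; 260−1 = 259
i=2: 259 = 4^4 + 3 (b=4); 4→5: 5^5 + 3 = 3128; 3128−1 = 3127
i=3: 3127 = 5^5 + 2 (b=5); 5→6: 6^6 + 2 = 46658; 46658−1 = 46657
i=4: 46657 = 6^6 + 1 (b=6); 6→7: 7^7 + 1 = 823544; 823544−1 = 823543
i=5: 823543 = 7^7 (b=7); 7→8: 8^8 = 16777216; 16777216−1 = 16777215

7, 30, 259, 3127, 46657, 823543, 16777215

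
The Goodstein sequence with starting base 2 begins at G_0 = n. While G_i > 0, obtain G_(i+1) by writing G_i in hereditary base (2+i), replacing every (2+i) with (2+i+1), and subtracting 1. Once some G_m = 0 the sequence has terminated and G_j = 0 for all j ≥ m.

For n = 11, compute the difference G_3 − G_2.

step 0: 11 = 2^(2 + 1) + 2 + 1; sub 3 for 2: 3^(3 + 1) + 3 + 1; = 85; G_1 = 85−1 = 84
step 1: 84 = 3^(3 + 1) + 3; sub 4 for 3: 4^(4 + 1) + 4; = 1028; G_2 = 1028−1 = 1027
step 2: 1027 = 4^(4 + 1) + 3; sub 5 for 4: 5^(5 + 1) + 3; = 15628; G_3 = 15628−1 = 15627

14600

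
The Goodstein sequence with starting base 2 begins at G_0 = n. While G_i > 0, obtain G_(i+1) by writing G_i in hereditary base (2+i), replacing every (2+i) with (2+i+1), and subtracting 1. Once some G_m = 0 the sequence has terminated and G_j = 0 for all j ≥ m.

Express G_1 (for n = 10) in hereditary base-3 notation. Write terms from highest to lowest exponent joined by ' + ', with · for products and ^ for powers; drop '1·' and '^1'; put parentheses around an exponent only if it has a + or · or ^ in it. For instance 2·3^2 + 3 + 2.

3^(3 + 1) + 2

10 —HB2→ 2^(2 + 1) + 2 —bump→ 3^(3 + 1) + 3 = 84 —(−1)→ 83
83 —HB3→ 3^(3 + 1) + 2 —bump→ 4^(4 + 1) + 2 = 1026 —(−1)→ 1025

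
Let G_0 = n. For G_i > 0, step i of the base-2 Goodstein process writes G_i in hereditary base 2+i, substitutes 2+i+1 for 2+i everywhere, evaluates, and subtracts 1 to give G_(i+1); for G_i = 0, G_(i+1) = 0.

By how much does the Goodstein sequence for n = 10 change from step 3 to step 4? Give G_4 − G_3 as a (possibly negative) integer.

i=0: 10 = 2^(2 + 1) + 2 (b=2); 2→3: 3^(3 + 1) + 3 = 84; 84−1 = 83
i=1: 83 = 3^(3 + 1) + 2 (b=3); 3→4: 4^(4 + 1) + 2 = 1026; 1026−1 = 1025
i=2: 1025 = 4^(4 + 1) + 1 (b=4); 4→5: 5^(5 + 1) + 1 = 15626; 15626−1 = 15625
i=3: 15625 = 5^(5 + 1) (b=5); 5→6: 6^(6 + 1) = 279936; 279936−1 = 279935

264310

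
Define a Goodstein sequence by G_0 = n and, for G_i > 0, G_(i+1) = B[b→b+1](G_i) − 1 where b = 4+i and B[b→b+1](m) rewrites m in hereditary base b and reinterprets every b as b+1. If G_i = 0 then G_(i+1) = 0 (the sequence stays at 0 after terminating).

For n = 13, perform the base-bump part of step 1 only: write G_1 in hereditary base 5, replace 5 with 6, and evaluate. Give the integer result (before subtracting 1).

18

G_0=13  [base 4] 3·4 + 1  →[4↦5]→  3·5 + 1 = 16  −1 ⇒ G_1=15
G_1=15  [base 5] 3·5  →[5↦6]→  3·6 = 18  −1 ⇒ G_2=17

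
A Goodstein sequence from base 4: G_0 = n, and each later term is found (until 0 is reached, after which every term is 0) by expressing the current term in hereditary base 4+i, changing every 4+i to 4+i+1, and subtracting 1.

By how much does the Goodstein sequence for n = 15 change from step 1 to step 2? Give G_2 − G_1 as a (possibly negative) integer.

2

15 —HB4→ 3·4 + 3 —bump→ 3·5 + 3 = 18 —(−1)→ 17
17 —HB5→ 3·5 + 2 —bump→ 3·6 + 2 = 20 —(−1)→ 19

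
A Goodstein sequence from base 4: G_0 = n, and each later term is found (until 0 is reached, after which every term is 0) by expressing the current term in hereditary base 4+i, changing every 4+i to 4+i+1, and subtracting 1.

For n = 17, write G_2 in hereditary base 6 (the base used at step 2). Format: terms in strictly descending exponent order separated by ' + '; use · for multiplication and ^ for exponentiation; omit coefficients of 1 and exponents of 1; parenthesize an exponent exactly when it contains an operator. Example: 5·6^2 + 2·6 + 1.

17 —HB4→ 4^2 + 1 —bump→ 5^2 + 1 = 26 —(−1)→ 25
25 —HB5→ 5^2 —bump→ 6^2 = 36 —(−1)→ 35
35 —HB6→ 5·6 + 5 —bump→ 5·7 + 5 = 40 —(−1)→ 39

5·6 + 5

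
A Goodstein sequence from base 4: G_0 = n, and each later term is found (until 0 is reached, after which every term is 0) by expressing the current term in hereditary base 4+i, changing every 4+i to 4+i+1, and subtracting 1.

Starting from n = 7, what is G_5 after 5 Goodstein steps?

6

base 4: 7 = 4 + 3; at 5: 5 + 3 = 8; next = 7
base 5: 7 = 5 + 2; at 6: 6 + 2 = 8; next = 7
base 6: 7 = 6 + 1; at 7: 7 + 1 = 8; next = 7
base 7: 7 = 7; at 8: 8 = 8; next = 7
base 8: 7 = 7; at 9: 7 = 7; next = 6
base 9: 6 = 6; at 10: 6 = 6; next = 5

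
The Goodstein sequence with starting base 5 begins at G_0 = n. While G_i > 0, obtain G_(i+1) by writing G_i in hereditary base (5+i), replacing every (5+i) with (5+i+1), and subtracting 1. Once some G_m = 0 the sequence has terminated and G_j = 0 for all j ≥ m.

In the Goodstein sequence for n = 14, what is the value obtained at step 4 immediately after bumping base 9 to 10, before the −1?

20

14 —HB5→ 2·5 + 4 —bump→ 2·6 + 4 = 16 —(−1)→ 15
15 —HB6→ 2·6 + 3 —bump→ 2·7 + 3 = 17 —(−1)→ 16
16 —HB7→ 2·7 + 2 —bump→ 2·8 + 2 = 18 —(−1)→ 17
17 —HB8→ 2·8 + 1 —bump→ 2·9 + 1 = 19 —(−1)→ 18
18 —HB9→ 2·9 —bump→ 2·10 = 20 —(−1)→ 19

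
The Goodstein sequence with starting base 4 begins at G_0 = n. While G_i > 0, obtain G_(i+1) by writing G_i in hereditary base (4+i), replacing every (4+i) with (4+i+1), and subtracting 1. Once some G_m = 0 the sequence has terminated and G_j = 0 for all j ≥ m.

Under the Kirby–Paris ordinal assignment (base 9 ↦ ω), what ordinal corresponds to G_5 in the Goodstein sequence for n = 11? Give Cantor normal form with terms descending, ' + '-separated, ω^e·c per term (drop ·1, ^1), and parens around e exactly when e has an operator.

step 0: 11 = 2·4 + 3; sub 5 for 4: 2·5 + 3; = 13; G_1 = 13−1 = 12
step 1: 12 = 2·5 + 2; sub 6 for 5: 2·6 + 2; = 14; G_2 = 14−1 = 13
step 2: 13 = 2·6 + 1; sub 7 for 6: 2·7 + 1; = 15; G_3 = 15−1 = 14
step 3: 14 = 2·7; sub 8 for 7: 2·8; = 16; G_4 = 16−1 = 15
step 4: 15 = 8 + 7; sub 9 for 8: 9 + 7; = 16; G_5 = 16−1 = 15
step 5: 15 = 9 + 6; sub 10 for 9: 10 + 6; = 16; G_6 = 16−1 = 15

ω + 6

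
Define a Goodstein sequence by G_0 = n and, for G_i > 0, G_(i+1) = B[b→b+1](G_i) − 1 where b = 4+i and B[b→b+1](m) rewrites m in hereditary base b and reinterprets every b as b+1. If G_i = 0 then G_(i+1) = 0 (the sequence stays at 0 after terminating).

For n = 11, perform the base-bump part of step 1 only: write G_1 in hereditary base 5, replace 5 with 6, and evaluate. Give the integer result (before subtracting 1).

14

G_0=11  [base 4] 2·4 + 3  →[4↦5]→  2·5 + 3 = 13  −1 ⇒ G_1=12
G_1=12  [base 5] 2·5 + 2  →[5↦6]→  2·6 + 2 = 14  −1 ⇒ G_2=13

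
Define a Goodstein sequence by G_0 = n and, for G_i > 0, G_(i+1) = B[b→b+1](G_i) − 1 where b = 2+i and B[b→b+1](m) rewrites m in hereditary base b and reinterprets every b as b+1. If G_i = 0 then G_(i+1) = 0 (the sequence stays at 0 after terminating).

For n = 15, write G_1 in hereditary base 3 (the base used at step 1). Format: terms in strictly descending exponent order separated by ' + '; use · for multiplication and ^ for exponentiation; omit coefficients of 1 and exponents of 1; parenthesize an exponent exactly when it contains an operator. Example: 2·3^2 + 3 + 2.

3^(3 + 1) + 3^3 + 3

[0] 15 ≡ 2^(2 + 1) + 2^2 + 2 + 1 (base 2). Lift 3: 112. −1: 111.
[1] 111 ≡ 3^(3 + 1) + 3^3 + 3 (base 3). Lift 4: 1284. −1: 1283.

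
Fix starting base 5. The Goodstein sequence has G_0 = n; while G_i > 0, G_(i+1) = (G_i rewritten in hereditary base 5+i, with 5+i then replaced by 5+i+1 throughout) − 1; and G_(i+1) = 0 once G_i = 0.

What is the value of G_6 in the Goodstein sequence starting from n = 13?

17

i=0: 13 = 2·5 + 3 (b=5); 5→6: 2·6 + 3 = 15; 15−1 = 14
i=1: 14 = 2·6 + 2 (b=6); 6→7: 2·7 + 2 = 16; 16−1 = 15
i=2: 15 = 2·7 + 1 (b=7); 7→8: 2·8 + 1 = 17; 17−1 = 16
i=3: 16 = 2·8 (b=8); 8→9: 2·9 = 18; 18−1 = 17
i=4: 17 = 9 + 8 (b=9); 9→10: 10 + 8 = 18; 18−1 = 17
i=5: 17 = 10 + 7 (b=10); 10→11: 11 + 7 = 18; 18−1 = 17
i=6: 17 = 11 + 6 (b=11); 11→12: 12 + 6 = 18; 18−1 = 17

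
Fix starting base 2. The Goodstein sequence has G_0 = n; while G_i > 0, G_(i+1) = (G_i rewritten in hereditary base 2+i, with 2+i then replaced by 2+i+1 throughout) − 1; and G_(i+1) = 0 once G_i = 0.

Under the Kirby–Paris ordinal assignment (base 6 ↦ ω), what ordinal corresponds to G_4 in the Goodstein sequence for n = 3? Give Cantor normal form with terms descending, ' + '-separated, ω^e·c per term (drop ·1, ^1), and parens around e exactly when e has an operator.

step 0: 3 = 2 + 1; sub 3 for 2: 3 + 1; = 4; G_1 = 4−1 = 3
step 1: 3 = 3; sub 4 for 3: 4; = 4; G_2 = 4−1 = 3
step 2: 3 = 3; sub 5 for 4: 3; = 3; G_3 = 3−1 = 2
step 3: 2 = 2; sub 6 for 5: 2; = 2; G_4 = 2−1 = 1
step 4: 1 = 1; sub 7 for 6: 1; = 1; G_5 = 1−1 = 0

1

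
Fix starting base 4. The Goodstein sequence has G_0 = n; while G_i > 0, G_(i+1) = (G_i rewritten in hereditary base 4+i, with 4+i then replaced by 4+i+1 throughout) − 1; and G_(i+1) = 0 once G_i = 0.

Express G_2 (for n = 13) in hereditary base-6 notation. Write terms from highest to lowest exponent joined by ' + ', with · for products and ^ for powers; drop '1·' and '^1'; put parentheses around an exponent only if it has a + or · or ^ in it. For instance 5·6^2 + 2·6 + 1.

2·6 + 5

G_0 = 13. HB_4(13) = 3·4 + 1. Bump = 16. G_1 = 15.
G_1 = 15. HB_5(15) = 3·5. Bump = 18. G_2 = 17.
G_2 = 17. HB_6(17) = 2·6 + 5. Bump = 19. G_3 = 18.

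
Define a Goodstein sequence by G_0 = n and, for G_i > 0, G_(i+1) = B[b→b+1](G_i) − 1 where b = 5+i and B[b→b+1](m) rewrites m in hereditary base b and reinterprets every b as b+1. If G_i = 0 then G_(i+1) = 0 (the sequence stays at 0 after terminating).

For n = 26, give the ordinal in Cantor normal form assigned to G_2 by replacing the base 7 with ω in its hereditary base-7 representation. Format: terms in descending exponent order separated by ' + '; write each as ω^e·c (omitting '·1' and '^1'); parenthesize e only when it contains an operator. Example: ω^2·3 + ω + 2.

ω·6 + 6

[0] 26 ≡ 5^2 + 1 (base 5). Lift 6: 37. −1: 36.
[1] 36 ≡ 6^2 (base 6). Lift 7: 49. −1: 48.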